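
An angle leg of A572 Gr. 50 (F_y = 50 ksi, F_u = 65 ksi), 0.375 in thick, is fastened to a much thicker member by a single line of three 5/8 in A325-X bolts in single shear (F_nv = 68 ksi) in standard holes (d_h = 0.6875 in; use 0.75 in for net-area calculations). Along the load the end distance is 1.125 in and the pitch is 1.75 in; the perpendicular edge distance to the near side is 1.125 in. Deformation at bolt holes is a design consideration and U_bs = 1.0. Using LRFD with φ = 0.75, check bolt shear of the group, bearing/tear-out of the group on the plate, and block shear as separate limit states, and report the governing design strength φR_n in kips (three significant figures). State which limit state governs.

43.9 kips (block shear governs)

Bolt shear: A_b = π·0.625²/4 = 0.3068 in²; R_n = 68 × 0.3068 × 3 × 1 = 62.59 kips → 0.75 × 62.59 = 46.9 kips.
Bearing: edge l_c = 0.7812, r_n = 22.85 kips; interior l_c = 1.062, r_n = 31.08 kips; R_n = 22.85 + 2·31.08 = 85.01 kips → 63.8 kips.
Block shear: A_gv = 1.734, A_nv = 1.031, A_nt = 0.2812 in²; R_n = min(0.6F_uA_nv, 0.6F_yA_gv) + U_bs·F_u·A_nt = 58.5 kips → 43.9 kips.
Block shear governs: 43.9 kips.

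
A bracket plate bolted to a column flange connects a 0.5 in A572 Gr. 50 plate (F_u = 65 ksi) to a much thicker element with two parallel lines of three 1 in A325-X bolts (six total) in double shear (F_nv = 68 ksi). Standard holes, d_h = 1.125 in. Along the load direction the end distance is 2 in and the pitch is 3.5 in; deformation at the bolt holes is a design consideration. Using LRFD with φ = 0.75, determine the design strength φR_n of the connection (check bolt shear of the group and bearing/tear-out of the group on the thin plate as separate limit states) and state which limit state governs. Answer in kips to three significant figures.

Bolt shear: A_b = π·1²/4 = 0.7854 in²; R_n = 68 × 0.7854 × 6 × 2 = 640.9 kips → 0.75 × 640.9 = 481 kips.
Bearing (1.2 l_c t F_u ≤ 2.4 d t F_u): upper limit = 2.4·1·0.5·65 = 78 kips.
  Edge l_c = 2 − 1.125/2 = 1.438 → r_n = 56.06 kips; interior l_c = 3.5 − 1.125 = 2.375 → r_n = 78 kips.
  R_n,bearing = 2·56.06 + 4·78 = 424.1 kips → 0.75 × 424.1 = 318 kips.
Bearing governs: 318 kips.

318 kips (bearing governs)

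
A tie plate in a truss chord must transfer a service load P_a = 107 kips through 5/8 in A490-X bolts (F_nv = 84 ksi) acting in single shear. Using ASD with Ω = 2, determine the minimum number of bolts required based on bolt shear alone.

9 bolts

A_b = π·0.625²/4 = 0.3068 in².
Per-bolt allowable strength R_n/Ω = 84 × 0.3068 × 1 / 2 = 12.89 kips.
n ≥ 107 / 12.89 = 8.304 → use 9 bolts.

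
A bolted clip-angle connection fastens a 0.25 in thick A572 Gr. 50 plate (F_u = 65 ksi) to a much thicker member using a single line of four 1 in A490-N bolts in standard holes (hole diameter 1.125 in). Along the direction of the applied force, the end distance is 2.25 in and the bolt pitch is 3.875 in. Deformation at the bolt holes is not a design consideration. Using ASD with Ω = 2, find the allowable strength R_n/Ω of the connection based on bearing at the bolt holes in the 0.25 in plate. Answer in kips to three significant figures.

Per bolt r_n = 1.5 l_c t F_u ≤ 3.0 d t F_u; upper limit = 3.0 × 1 × 0.25 × 65 = 48.75 kips.
Edge bolt: l_c = 2.25 − 1.125/2 = 1.688 in → 1.5 × 1.688 × 0.25 × 65 = 41.13 → r_n = 41.13 kips.
Interior bolts: l_c = 3.875 − 1.125 = 2.75 in → 1.5 × 2.75 × 0.25 × 65 = 67.03 → r_n = 48.75 kips.
R_n = 1 × 41.13 + 3 × 48.75 = 187.4 kips.
Allowable strength R_n/Ω = 187.4 / 2 = 93.7 kips.

93.7 kips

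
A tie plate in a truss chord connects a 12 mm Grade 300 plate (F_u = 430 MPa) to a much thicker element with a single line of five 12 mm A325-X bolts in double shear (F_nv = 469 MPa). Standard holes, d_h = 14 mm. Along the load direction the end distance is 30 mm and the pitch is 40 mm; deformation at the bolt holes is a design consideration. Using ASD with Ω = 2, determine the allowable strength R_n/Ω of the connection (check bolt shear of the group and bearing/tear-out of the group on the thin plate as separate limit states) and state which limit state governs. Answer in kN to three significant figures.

Bolt shear: A_b = π·12²/4 = 113.1 mm²; R_n = 469 × 113.1 × 5 × 2 / 1000 = 530.4 kN → 530.4 / 2 = 265 kN.
Bearing (1.2 l_c t F_u ≤ 2.4 d t F_u): upper limit = 2.4·12·12·430 / 1000 = 148.6 kN.
  Edge l_c = 30 − 14/2 = 23 → r_n = 142.4 kN; interior l_c = 40 − 14 = 26 → r_n = 148.6 kN.
  R_n,bearing = 1·142.4 + 4·148.6 = 736.8 kN → 736.8 / 2 = 368 kN.
Bolt shear governs: 265 kN.

265 kN (bolt shear governs)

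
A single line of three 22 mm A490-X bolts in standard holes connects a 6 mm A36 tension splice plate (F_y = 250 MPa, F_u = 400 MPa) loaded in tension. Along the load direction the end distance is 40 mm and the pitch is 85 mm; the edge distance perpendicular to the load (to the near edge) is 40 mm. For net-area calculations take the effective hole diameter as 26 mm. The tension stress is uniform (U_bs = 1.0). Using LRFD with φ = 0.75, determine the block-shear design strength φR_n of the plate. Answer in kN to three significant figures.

190 kN

Shear plane L_v = 40 + 2·85 = 210 mm; A_gv = 210 × 6 = 1260 mm².
A_nv = (210 − 2.5·26) × 6 = 870 mm².
A_nt = (40 − 0.5·26) × 6 = 162 mm².
0.6 F_u A_nv = 208.8 kN; 0.6 F_y A_gv = 189 kN → shear yielding governs the shear term.
R_n = 189 + 1.0 × 400 × 162 / 1000 = 253.8 kN.
Design strength φR_n = 0.75 × 253.8 = 190 kN.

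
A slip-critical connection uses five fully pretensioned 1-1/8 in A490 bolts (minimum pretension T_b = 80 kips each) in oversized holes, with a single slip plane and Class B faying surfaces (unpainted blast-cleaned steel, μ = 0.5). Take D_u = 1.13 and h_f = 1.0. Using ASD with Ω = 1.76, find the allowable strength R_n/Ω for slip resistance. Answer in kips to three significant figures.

128 kips

R_n = μ · D_u · h_f · T_b · n_s · n_b = 0.5 × 1.13 × 1.0 × 80 × 1 × 5 = 226 kips.
Allowable strength R_n/Ω = 226 / 1.76 = 128 kips.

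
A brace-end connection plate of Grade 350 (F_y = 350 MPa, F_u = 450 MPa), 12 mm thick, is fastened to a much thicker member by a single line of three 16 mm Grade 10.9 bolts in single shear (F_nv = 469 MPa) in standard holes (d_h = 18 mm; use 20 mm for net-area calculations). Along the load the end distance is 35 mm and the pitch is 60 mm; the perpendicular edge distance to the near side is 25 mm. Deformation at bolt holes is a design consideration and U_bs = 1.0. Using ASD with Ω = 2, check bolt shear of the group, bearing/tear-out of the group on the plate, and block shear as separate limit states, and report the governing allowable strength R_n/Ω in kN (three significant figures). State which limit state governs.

141 kN (bolt shear governs)

Bolt shear: A_b = π·16²/4 = 201.1 mm²; R_n = 469 × 201.1 × 3 × 1 / 1000 = 282.9 kN → 282.9 / 2 = 141 kN.
Bearing: edge l_c = 26, r_n = 168.5 kN; interior l_c = 42, r_n = 207.4 kN; R_n = 168.5 + 2·207.4 = 583.2 kN → 292 kN.
Block shear: A_gv = 1860, A_nv = 1260, A_nt = 180 mm²; R_n = min(0.6F_uA_nv, 0.6F_yA_gv) + U_bs·F_u·A_nt = 421.2 kN → 211 kN.
Bolt shear governs: 141 kN.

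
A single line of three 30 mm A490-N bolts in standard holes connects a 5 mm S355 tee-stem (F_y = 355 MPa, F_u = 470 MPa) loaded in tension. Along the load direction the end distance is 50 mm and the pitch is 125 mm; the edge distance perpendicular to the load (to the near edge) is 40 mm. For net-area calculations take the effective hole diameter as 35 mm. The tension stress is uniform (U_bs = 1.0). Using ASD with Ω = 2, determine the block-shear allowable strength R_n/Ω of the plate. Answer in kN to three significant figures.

Shear plane L_v = 50 + 2·125 = 300 mm; A_gv = 300 × 5 = 1500 mm².
A_nv = (300 − 2.5·35) × 5 = 1062 mm².
A_nt = (40 − 0.5·35) × 5 = 112.5 mm².
0.6 F_u A_nv = 299.6 kN; 0.6 F_y A_gv = 319.5 kN → shear rupture governs the shear term.
R_n = 299.6 + 1.0 × 470 × 112.5 / 1000 = 352.5 kN.
Allowable strength R_n/Ω = 352.5 / 2 = 176 kN.

176 kN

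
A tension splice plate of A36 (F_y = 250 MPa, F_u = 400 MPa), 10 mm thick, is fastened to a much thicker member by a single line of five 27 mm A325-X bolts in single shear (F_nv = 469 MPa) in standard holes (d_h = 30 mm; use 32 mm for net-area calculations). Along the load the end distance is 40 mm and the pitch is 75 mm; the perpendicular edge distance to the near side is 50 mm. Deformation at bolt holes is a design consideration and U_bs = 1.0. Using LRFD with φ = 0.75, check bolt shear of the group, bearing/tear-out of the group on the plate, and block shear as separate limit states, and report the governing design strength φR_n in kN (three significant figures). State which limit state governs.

455 kN (block shear governs)

Bolt shear: A_b = π·27²/4 = 572.6 mm²; R_n = 469 × 572.6 × 5 × 1 / 1000 = 1343 kN → 0.75 × 1343 = 1010 kN.
Bearing: edge l_c = 25, r_n = 120 kN; interior l_c = 45, r_n = 216 kN; R_n = 120 + 4·216 = 984 kN → 738 kN.
Block shear: A_gv = 3400, A_nv = 1960, A_nt = 340 mm²; R_n = min(0.6F_uA_nv, 0.6F_yA_gv) + U_bs·F_u·A_nt = 606.4 kN → 455 kN.
Block shear governs: 455 kN.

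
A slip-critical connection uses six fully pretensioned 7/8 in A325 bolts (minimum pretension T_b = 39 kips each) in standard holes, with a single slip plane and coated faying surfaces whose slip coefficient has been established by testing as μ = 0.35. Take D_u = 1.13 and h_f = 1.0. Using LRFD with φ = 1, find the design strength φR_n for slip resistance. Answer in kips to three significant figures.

R_n = μ · D_u · h_f · T_b · n_s · n_b = 0.35 × 1.13 × 1.0 × 39 × 1 × 6 = 92.55 kips.
Design strength φR_n = 1 × 92.55 = 92.5 kips.

92.5 kips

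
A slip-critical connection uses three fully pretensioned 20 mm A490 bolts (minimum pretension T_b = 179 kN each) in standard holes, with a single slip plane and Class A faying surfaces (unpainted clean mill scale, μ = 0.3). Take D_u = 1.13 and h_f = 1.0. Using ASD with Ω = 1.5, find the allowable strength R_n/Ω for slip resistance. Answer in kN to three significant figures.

121 kN

R_n = μ · D_u · h_f · T_b · n_s · n_b = 0.3 × 1.13 × 1.0 × 179 × 1 × 3 = 182 kN.
Allowable strength R_n/Ω = 182 / 1.5 = 121 kN.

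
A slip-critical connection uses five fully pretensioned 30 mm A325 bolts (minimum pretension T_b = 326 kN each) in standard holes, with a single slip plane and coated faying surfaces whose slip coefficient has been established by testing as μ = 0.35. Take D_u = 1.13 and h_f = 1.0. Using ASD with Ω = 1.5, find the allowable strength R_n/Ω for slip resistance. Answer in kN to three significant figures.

R_n = μ · D_u · h_f · T_b · n_s · n_b = 0.35 × 1.13 × 1.0 × 326 × 1 × 5 = 644.7 kN.
Allowable strength R_n/Ω = 644.7 / 1.5 = 430 kN.

430 kN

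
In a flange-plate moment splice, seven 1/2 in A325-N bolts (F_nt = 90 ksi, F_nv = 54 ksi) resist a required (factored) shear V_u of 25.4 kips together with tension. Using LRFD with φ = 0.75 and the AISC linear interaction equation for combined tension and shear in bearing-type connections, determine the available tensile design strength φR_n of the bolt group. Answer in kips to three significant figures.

78.3 kips

A_b = π·0.5²/4 = 0.1963 in²; f_rv = 25.4 / (7 × 0.1963) = 18.48 ksi.
F'_nt = 1.3 F_nt − (F_nt / φF_nv) f_rv = 1.3·90 − (90/(0.75·54))·18.48 = 75.93 ksi, capped at F_nt → F'_nt = 75.93 ksi.
R_n = F'_nt · A_b · n = 75.93 × 0.1963 × 7 = 104.4 kips.
Design strength φR_n = 0.75 × 104.4 = 78.3 kips.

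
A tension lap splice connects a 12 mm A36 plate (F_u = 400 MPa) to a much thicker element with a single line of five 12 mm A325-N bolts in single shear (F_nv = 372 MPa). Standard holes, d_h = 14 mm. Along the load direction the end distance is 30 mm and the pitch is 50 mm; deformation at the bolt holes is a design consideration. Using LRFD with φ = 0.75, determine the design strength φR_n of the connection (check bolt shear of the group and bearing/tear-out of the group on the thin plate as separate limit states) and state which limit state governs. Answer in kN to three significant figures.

Bolt shear: A_b = π·12²/4 = 113.1 mm²; R_n = 372 × 113.1 × 5 × 1 / 1000 = 210.4 kN → 0.75 × 210.4 = 158 kN.
Bearing (1.2 l_c t F_u ≤ 2.4 d t F_u): upper limit = 2.4·12·12·400 / 1000 = 138.2 kN.
  Edge l_c = 30 − 14/2 = 23 → r_n = 132.5 kN; interior l_c = 50 − 14 = 36 → r_n = 138.2 kN.
  R_n,bearing = 1·132.5 + 4·138.2 = 685.4 kN → 0.75 × 685.4 = 514 kN.
Bolt shear governs: 158 kN.

158 kN (bolt shear governs)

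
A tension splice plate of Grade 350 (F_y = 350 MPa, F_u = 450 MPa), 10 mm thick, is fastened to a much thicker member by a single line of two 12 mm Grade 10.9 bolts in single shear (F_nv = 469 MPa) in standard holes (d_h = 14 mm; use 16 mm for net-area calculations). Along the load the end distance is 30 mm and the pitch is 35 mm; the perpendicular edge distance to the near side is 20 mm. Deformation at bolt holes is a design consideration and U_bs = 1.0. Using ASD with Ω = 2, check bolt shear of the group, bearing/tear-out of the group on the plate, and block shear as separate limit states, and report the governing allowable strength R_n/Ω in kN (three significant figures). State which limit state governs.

53 kN (bolt shear governs)

Bolt shear: A_b = π·12²/4 = 113.1 mm²; R_n = 469 × 113.1 × 2 × 1 / 1000 = 106.1 kN → 106.1 / 2 = 53 kN.
Bearing: edge l_c = 23, r_n = 124.2 kN; interior l_c = 21, r_n = 113.4 kN; R_n = 124.2 + 1·113.4 = 237.6 kN → 119 kN.
Block shear: A_gv = 650, A_nv = 410, A_nt = 120 mm²; R_n = min(0.6F_uA_nv, 0.6F_yA_gv) + U_bs·F_u·A_nt = 164.7 kN → 82.4 kN.
Bolt shear governs: 53 kN.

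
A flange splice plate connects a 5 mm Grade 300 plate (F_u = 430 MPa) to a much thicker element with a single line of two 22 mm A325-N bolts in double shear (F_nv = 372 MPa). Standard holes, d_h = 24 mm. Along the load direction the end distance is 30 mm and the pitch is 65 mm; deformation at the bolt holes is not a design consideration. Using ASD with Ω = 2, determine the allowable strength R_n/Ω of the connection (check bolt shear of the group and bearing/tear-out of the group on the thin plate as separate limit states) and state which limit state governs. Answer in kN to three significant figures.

95.1 kN (bearing governs)

Bolt shear: A_b = π·22²/4 = 380.1 mm²; R_n = 372 × 380.1 × 2 × 2 / 1000 = 565.6 kN → 565.6 / 2 = 283 kN.
Bearing (1.5 l_c t F_u ≤ 3.0 d t F_u): upper limit = 3.0·22·5·430 / 1000 = 141.9 kN.
  Edge l_c = 30 − 24/2 = 18 → r_n = 58.05 kN; interior l_c = 65 − 24 = 41 → r_n = 132.2 kN.
  R_n,bearing = 1·58.05 + 1·132.2 = 190.3 kN → 190.3 / 2 = 95.1 kN.
Bearing governs: 95.1 kN.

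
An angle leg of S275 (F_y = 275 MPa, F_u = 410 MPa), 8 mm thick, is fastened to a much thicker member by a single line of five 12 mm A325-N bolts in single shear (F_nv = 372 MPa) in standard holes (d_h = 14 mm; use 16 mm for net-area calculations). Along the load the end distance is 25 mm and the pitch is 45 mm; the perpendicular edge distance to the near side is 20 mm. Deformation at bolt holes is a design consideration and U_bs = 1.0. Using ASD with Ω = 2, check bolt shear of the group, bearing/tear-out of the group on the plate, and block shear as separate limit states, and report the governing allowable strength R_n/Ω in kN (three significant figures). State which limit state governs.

105 kN (bolt shear governs)

Bolt shear: A_b = π·12²/4 = 113.1 mm²; R_n = 372 × 113.1 × 5 × 1 / 1000 = 210.4 kN → 210.4 / 2 = 105 kN.
Bearing: edge l_c = 18, r_n = 70.85 kN; interior l_c = 31, r_n = 94.46 kN; R_n = 70.85 + 4·94.46 = 448.7 kN → 224 kN.
Block shear: A_gv = 1640, A_nv = 1064, A_nt = 96 mm²; R_n = min(0.6F_uA_nv, 0.6F_yA_gv) + U_bs·F_u·A_nt = 301.1 kN → 151 kN.
Bolt shear governs: 105 kN.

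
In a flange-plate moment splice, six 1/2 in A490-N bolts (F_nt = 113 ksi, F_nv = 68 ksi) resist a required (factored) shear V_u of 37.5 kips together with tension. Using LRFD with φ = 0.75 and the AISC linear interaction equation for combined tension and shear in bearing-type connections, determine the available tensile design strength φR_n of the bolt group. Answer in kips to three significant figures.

67.5 kips

A_b = π·0.5²/4 = 0.1963 in²; f_rv = 37.5 / (6 × 0.1963) = 31.83 ksi.
F'_nt = 1.3 F_nt − (F_nt / φF_nv) f_rv = 1.3·113 − (113/(0.75·68))·31.83 = 76.37 ksi, capped at F_nt → F'_nt = 76.37 ksi.
R_n = F'_nt · A_b · n = 76.37 × 0.1963 × 6 = 89.97 kips.
Design strength φR_n = 0.75 × 89.97 = 67.5 kips.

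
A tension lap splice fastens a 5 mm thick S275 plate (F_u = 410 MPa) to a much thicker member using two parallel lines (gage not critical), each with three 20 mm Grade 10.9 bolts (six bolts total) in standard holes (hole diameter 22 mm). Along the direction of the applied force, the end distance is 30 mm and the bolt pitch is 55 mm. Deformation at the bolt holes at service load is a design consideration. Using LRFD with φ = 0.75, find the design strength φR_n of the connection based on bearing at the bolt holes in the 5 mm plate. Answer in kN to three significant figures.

314 kN

Per bolt r_n = 1.2 l_c t F_u ≤ 2.4 d t F_u; upper limit = 2.4 × 20 × 5 × 410 / 1000 = 98.4 kN.
Edge bolt: l_c = 30 − 22/2 = 19 mm → 1.2 × 19 × 5 × 410 / 1000 = 46.74 → r_n = 46.74 kN.
Interior bolts: l_c = 55 − 22 = 33 mm → 1.2 × 33 × 5 × 410 / 1000 = 81.18 → r_n = 81.18 kN.
R_n = 2 × 46.74 + 4 × 81.18 = 418.2 kN.
Design strength φR_n = 0.75 × 418.2 = 314 kN.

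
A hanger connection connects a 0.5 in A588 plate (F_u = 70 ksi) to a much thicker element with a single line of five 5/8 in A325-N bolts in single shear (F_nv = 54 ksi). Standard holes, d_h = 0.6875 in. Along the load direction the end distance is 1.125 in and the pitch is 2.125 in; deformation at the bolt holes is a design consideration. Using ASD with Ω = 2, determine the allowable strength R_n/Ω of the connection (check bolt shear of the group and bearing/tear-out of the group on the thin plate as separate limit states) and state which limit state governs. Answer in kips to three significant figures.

41.4 kips (bolt shear governs)

Bolt shear: A_b = π·0.625²/4 = 0.3068 in²; R_n = 54 × 0.3068 × 5 × 1 = 82.83 kips → 82.83 / 2 = 41.4 kips.
Bearing (1.2 l_c t F_u ≤ 2.4 d t F_u): upper limit = 2.4·0.625·0.5·70 = 52.5 kips.
  Edge l_c = 1.125 − 0.6875/2 = 0.7812 → r_n = 32.81 kips; interior l_c = 2.125 − 0.6875 = 1.438 → r_n = 52.5 kips.
  R_n,bearing = 1·32.81 + 4·52.5 = 242.8 kips → 242.8 / 2 = 121 kips.
Bolt shear governs: 41.4 kips.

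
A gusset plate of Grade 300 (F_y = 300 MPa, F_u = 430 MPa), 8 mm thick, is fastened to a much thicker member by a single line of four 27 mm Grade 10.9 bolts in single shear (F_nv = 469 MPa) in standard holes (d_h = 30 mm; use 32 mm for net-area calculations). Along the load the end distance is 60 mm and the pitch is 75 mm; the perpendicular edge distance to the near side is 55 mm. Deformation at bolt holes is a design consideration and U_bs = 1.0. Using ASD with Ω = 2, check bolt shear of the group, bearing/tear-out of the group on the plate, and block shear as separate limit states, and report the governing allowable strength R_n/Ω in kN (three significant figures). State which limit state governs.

246 kN (block shear governs)

Bolt shear: A_b = π·27²/4 = 572.6 mm²; R_n = 469 × 572.6 × 4 × 1 / 1000 = 1074 kN → 1074 / 2 = 537 kN.
Bearing: edge l_c = 45, r_n = 185.8 kN; interior l_c = 45, r_n = 185.8 kN; R_n = 185.8 + 3·185.8 = 743 kN → 372 kN.
Block shear: A_gv = 2280, A_nv = 1384, A_nt = 312 mm²; R_n = min(0.6F_uA_nv, 0.6F_yA_gv) + U_bs·F_u·A_nt = 491.2 kN → 246 kN.
Block shear governs: 246 kN.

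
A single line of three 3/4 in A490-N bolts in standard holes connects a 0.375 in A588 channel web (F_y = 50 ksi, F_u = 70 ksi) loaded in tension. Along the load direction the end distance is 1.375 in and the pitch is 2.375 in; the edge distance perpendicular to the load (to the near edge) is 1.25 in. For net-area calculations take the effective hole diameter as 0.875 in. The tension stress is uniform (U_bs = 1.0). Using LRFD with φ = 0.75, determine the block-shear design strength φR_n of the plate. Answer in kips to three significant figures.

62.5 kips

Shear plane L_v = 1.375 + 2·2.375 = 6.125 in; A_gv = 6.125 × 0.375 = 2.297 in².
A_nv = (6.125 − 2.5·0.875) × 0.375 = 1.477 in².
A_nt = (1.25 − 0.5·0.875) × 0.375 = 0.3047 in².
0.6 F_u A_nv = 62.02 kips; 0.6 F_y A_gv = 68.91 kips → shear rupture governs the shear term.
R_n = 62.02 + 1.0 × 70 × 0.3047 = 83.34 kips.
Design strength φR_n = 0.75 × 83.34 = 62.5 kips.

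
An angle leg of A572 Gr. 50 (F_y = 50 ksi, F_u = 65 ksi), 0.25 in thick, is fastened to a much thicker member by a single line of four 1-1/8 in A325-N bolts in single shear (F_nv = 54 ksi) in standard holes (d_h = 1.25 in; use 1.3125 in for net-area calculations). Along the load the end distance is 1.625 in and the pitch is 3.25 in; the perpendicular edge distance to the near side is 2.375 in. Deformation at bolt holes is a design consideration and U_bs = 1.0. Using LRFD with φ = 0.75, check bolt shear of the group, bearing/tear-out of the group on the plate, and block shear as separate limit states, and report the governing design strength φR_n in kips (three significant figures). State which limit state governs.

70.5 kips (block shear governs)

Bolt shear: A_b = π·1.125²/4 = 0.994 in²; R_n = 54 × 0.994 × 4 × 1 = 214.7 kips → 0.75 × 214.7 = 161 kips.
Bearing: edge l_c = 1, r_n = 19.5 kips; interior l_c = 2, r_n = 39 kips; R_n = 19.5 + 3·39 = 136.5 kips → 102 kips.
Block shear: A_gv = 2.844, A_nv = 1.695, A_nt = 0.4297 in²; R_n = min(0.6F_uA_nv, 0.6F_yA_gv) + U_bs·F_u·A_nt = 94.05 kips → 70.5 kips.
Block shear governs: 70.5 kips.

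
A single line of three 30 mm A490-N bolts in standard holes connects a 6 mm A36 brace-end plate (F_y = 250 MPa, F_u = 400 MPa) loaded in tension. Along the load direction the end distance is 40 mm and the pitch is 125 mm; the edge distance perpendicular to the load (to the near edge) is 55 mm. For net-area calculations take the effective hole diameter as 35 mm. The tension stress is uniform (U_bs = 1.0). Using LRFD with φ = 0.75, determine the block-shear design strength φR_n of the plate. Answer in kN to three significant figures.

Shear plane L_v = 40 + 2·125 = 290 mm; A_gv = 290 × 6 = 1740 mm².
A_nv = (290 − 2.5·35) × 6 = 1215 mm².
A_nt = (55 − 0.5·35) × 6 = 225 mm².
0.6 F_u A_nv = 291.6 kN; 0.6 F_y A_gv = 261 kN → shear yielding governs the shear term.
R_n = 261 + 1.0 × 400 × 225 / 1000 = 351 kN.
Design strength φR_n = 0.75 × 351 = 263 kN.

263 kN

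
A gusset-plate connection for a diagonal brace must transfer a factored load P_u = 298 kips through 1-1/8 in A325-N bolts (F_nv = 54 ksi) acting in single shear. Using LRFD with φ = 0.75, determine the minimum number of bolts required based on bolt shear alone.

8 bolts

A_b = π·1.125²/4 = 0.994 in².
Per-bolt design strength φR_n = 0.75 × 54 × 0.994 × 1 = 40.26 kips.
n ≥ 298 / 40.26 = 7.402 → use 8 bolts.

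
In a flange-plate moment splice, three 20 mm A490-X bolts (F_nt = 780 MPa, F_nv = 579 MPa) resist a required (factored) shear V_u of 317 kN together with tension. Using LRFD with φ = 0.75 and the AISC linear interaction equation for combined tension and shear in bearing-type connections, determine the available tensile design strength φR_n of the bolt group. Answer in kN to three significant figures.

A_b = π·20²/4 = 314.2 mm²; f_rv = 317 × 1000 / (3 × 314.2) = 336.3 MPa.
F'_nt = 1.3 F_nt − (F_nt / φF_nv) f_rv = 1.3·780 − (780/(0.75·579))·336.3 = 409.9 MPa, capped at F_nt → F'_nt = 409.9 MPa.
R_n = F'_nt · A_b · n = 409.9 × 314.2 × 3 / 1000 = 386.3 kN.
Design strength φR_n = 0.75 × 386.3 = 290 kN.

290 kN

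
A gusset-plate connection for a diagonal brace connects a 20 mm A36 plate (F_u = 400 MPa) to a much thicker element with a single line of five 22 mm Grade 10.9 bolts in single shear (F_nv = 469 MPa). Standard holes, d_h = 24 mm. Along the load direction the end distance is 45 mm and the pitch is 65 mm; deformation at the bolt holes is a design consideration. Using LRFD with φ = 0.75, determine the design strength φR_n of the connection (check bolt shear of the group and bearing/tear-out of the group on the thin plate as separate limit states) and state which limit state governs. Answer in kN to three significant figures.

669 kN (bolt shear governs)

Bolt shear: A_b = π·22²/4 = 380.1 mm²; R_n = 469 × 380.1 × 5 × 1 / 1000 = 891.4 kN → 0.75 × 891.4 = 669 kN.
Bearing (1.2 l_c t F_u ≤ 2.4 d t F_u): upper limit = 2.4·22·20·400 / 1000 = 422.4 kN.
  Edge l_c = 45 − 24/2 = 33 → r_n = 316.8 kN; interior l_c = 65 − 24 = 41 → r_n = 393.6 kN.
  R_n,bearing = 1·316.8 + 4·393.6 = 1891 kN → 0.75 × 1891 = 1420 kN.
Bolt shear governs: 669 kN.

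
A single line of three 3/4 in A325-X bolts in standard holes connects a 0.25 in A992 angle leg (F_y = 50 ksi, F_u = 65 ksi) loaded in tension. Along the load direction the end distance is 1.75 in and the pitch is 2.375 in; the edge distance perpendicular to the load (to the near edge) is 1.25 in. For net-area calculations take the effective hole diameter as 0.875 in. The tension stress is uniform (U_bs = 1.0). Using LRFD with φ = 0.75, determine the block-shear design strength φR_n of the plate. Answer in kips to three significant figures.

Shear plane L_v = 1.75 + 2·2.375 = 6.5 in; A_gv = 6.5 × 0.25 = 1.625 in².
A_nv = (6.5 − 2.5·0.875) × 0.25 = 1.078 in².
A_nt = (1.25 − 0.5·0.875) × 0.25 = 0.2031 in².
0.6 F_u A_nv = 42.05 kips; 0.6 F_y A_gv = 48.75 kips → shear rupture governs the shear term.
R_n = 42.05 + 1.0 × 65 × 0.2031 = 55.25 kips.
Design strength φR_n = 0.75 × 55.25 = 41.4 kips.

41.4 kips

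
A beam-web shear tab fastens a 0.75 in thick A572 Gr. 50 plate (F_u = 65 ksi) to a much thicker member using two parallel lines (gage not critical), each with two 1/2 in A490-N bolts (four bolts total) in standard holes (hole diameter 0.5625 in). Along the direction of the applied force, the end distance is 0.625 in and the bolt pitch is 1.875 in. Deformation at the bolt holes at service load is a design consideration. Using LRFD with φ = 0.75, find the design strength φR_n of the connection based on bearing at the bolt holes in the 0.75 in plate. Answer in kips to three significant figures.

118 kips

Per bolt r_n = 1.2 l_c t F_u ≤ 2.4 d t F_u; upper limit = 2.4 × 0.5 × 0.75 × 65 = 58.5 kips.
Edge bolt: l_c = 0.625 − 0.5625/2 = 0.3438 in → 1.2 × 0.3438 × 0.75 × 65 = 20.11 → r_n = 20.11 kips.
Interior bolts: l_c = 1.875 − 0.5625 = 1.312 in → 1.2 × 1.312 × 0.75 × 65 = 76.78 → r_n = 58.5 kips.
R_n = 2 × 20.11 + 2 × 58.5 = 157.2 kips.
Design strength φR_n = 0.75 × 157.2 = 118 kips.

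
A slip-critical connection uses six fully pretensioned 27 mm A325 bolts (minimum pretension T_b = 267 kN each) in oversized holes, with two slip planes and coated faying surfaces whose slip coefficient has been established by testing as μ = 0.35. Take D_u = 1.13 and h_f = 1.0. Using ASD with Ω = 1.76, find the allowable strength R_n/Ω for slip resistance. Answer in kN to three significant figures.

720 kN

R_n = μ · D_u · h_f · T_b · n_s · n_b = 0.35 × 1.13 × 1.0 × 267 × 2 × 6 = 1267 kN.
Allowable strength R_n/Ω = 1267 / 1.76 = 720 kN.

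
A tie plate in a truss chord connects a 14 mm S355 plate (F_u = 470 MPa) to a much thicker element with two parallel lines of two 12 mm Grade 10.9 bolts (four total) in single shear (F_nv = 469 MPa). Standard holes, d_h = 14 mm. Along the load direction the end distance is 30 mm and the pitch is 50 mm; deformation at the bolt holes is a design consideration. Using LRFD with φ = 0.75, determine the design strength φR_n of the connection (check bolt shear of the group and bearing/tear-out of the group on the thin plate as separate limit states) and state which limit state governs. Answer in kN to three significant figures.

Bolt shear: A_b = π·12²/4 = 113.1 mm²; R_n = 469 × 113.1 × 4 × 1 / 1000 = 212.2 kN → 0.75 × 212.2 = 159 kN.
Bearing (1.2 l_c t F_u ≤ 2.4 d t F_u): upper limit = 2.4·12·14·470 / 1000 = 189.5 kN.
  Edge l_c = 30 − 14/2 = 23 → r_n = 181.6 kN; interior l_c = 50 − 14 = 36 → r_n = 189.5 kN.
  R_n,bearing = 2·181.6 + 2·189.5 = 742.2 kN → 0.75 × 742.2 = 557 kN.
Bolt shear governs: 159 kN.

159 kN (bolt shear governs)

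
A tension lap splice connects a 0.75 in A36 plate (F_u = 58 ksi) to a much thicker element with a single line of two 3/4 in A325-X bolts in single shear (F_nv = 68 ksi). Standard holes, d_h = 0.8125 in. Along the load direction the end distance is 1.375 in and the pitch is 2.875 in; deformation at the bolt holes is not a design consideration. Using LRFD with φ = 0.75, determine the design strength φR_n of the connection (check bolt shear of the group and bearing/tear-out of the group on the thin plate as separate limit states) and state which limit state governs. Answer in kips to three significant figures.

45.1 kips (bolt shear governs)

Bolt shear: A_b = π·0.75²/4 = 0.4418 in²; R_n = 68 × 0.4418 × 2 × 1 = 60.08 kips → 0.75 × 60.08 = 45.1 kips.
Bearing (1.5 l_c t F_u ≤ 3.0 d t F_u): upper limit = 3.0·0.75·0.75·58 = 97.88 kips.
  Edge l_c = 1.375 − 0.8125/2 = 0.9688 → r_n = 63.21 kips; interior l_c = 2.875 − 0.8125 = 2.062 → r_n = 97.88 kips.
  R_n,bearing = 1·63.21 + 1·97.88 = 161.1 kips → 0.75 × 161.1 = 121 kips.
Bolt shear governs: 45.1 kips.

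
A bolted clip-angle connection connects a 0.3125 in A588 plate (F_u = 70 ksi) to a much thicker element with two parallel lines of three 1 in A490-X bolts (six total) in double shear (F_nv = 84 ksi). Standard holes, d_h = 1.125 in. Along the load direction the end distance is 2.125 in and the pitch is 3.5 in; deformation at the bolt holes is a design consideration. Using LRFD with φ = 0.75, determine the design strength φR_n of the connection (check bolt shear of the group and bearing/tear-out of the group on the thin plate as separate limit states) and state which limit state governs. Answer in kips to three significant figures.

Bolt shear: A_b = π·1²/4 = 0.7854 in²; R_n = 84 × 0.7854 × 6 × 2 = 791.7 kips → 0.75 × 791.7 = 594 kips.
Bearing (1.2 l_c t F_u ≤ 2.4 d t F_u): upper limit = 2.4·1·0.3125·70 = 52.5 kips.
  Edge l_c = 2.125 − 1.125/2 = 1.562 → r_n = 41.02 kips; interior l_c = 3.5 − 1.125 = 2.375 → r_n = 52.5 kips.
  R_n,bearing = 2·41.02 + 4·52.5 = 292 kips → 0.75 × 292 = 219 kips.
Bearing governs: 219 kips.

219 kips (bearing governs)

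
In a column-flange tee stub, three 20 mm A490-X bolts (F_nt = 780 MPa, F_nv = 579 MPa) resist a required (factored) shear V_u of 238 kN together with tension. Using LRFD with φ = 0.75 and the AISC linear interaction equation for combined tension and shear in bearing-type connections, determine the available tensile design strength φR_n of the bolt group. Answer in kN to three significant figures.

396 kN

A_b = π·20²/4 = 314.2 mm²; f_rv = 238 × 1000 / (3 × 314.2) = 252.5 MPa.
F'_nt = 1.3 F_nt − (F_nt / φF_nv) f_rv = 1.3·780 − (780/(0.75·579))·252.5 = 560.4 MPa, capped at F_nt → F'_nt = 560.4 MPa.
R_n = F'_nt · A_b · n = 560.4 × 314.2 × 3 / 1000 = 528.2 kN.
Design strength φR_n = 0.75 × 528.2 = 396 kN.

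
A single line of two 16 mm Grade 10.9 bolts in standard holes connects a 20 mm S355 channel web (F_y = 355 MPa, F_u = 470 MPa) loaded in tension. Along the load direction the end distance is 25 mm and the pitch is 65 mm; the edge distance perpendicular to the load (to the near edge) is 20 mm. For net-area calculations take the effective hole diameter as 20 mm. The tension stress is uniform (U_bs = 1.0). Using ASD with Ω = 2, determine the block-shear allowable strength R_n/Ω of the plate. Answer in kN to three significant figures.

216 kN

Shear plane L_v = 25 + 1·65 = 90 mm; A_gv = 90 × 20 = 1800 mm².
A_nv = (90 − 1.5·20) × 20 = 1200 mm².
A_nt = (20 − 0.5·20) × 20 = 200 mm².
0.6 F_u A_nv = 338.4 kN; 0.6 F_y A_gv = 383.4 kN → shear rupture governs the shear term.
R_n = 338.4 + 1.0 × 470 × 200 / 1000 = 432.4 kN.
Allowable strength R_n/Ω = 432.4 / 2 = 216 kN.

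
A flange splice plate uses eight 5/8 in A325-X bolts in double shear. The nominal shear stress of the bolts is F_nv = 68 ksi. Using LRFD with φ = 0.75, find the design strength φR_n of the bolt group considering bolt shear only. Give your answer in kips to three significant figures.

250 kips

A_b = π × 0.625² / 4 = 0.3068 in².
R_n = F_nv · A_b · n · n_s = 68 × 0.3068 × 8 × 2 = 333.8 kips.
Design strength φR_n = 0.75 × 333.8 = 250 kips.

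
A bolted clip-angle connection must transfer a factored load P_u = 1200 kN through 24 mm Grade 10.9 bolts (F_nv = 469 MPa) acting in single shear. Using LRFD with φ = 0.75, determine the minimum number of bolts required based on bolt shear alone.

8 bolts

A_b = π·24²/4 = 452.4 mm².
Per-bolt design strength φR_n = 0.75 × 469 × 452.4 × 1 / 1000 = 159.1 kN.
n ≥ 1200 / 159.1 = 7.541 → use 8 bolts.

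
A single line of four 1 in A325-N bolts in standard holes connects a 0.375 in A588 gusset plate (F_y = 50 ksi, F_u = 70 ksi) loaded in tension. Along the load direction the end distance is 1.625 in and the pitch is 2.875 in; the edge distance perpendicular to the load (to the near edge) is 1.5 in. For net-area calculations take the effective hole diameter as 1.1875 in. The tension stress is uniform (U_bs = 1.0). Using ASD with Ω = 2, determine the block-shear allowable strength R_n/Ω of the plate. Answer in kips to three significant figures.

59.9 kips

Shear plane L_v = 1.625 + 3·2.875 = 10.25 in; A_gv = 10.25 × 0.375 = 3.844 in².
A_nv = (10.25 − 3.5·1.1875) × 0.375 = 2.285 in².
A_nt = (1.5 − 0.5·1.1875) × 0.375 = 0.3398 in².
0.6 F_u A_nv = 95.98 kips; 0.6 F_y A_gv = 115.3 kips → shear rupture governs the shear term.
R_n = 95.98 + 1.0 × 70 × 0.3398 = 119.8 kips.
Allowable strength R_n/Ω = 119.8 / 2 = 59.9 kips.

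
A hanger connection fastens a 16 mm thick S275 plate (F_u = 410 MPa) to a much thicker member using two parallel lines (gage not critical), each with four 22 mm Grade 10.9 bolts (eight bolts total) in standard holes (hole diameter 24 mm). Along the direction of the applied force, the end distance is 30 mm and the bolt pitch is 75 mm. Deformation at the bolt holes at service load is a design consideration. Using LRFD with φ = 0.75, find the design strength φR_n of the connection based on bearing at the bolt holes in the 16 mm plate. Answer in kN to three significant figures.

Per bolt r_n = 1.2 l_c t F_u ≤ 2.4 d t F_u; upper limit = 2.4 × 22 × 16 × 410 / 1000 = 346.4 kN.
Edge bolt: l_c = 30 − 24/2 = 18 mm → 1.2 × 18 × 16 × 410 / 1000 = 141.7 → r_n = 141.7 kN.
Interior bolts: l_c = 75 − 24 = 51 mm → 1.2 × 51 × 16 × 410 / 1000 = 401.5 → r_n = 346.4 kN.
R_n = 2 × 141.7 + 6 × 346.4 = 2362 kN.
Design strength φR_n = 0.75 × 2362 = 1770 kN.

1770 kN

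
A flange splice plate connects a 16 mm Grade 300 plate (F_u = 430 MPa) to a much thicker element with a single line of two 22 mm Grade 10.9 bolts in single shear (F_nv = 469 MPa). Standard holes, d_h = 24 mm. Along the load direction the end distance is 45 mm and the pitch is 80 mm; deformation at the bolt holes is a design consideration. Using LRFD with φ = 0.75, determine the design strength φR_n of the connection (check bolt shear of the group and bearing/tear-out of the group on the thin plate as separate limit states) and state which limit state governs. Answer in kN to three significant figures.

Bolt shear: A_b = π·22²/4 = 380.1 mm²; R_n = 469 × 380.1 × 2 × 1 / 1000 = 356.6 kN → 0.75 × 356.6 = 267 kN.
Bearing (1.2 l_c t F_u ≤ 2.4 d t F_u): upper limit = 2.4·22·16·430 / 1000 = 363.3 kN.
  Edge l_c = 45 − 24/2 = 33 → r_n = 272.4 kN; interior l_c = 80 − 24 = 56 → r_n = 363.3 kN.
  R_n,bearing = 1·272.4 + 1·363.3 = 635.7 kN → 0.75 × 635.7 = 477 kN.
Bolt shear governs: 267 kN.

267 kN (bolt shear governs)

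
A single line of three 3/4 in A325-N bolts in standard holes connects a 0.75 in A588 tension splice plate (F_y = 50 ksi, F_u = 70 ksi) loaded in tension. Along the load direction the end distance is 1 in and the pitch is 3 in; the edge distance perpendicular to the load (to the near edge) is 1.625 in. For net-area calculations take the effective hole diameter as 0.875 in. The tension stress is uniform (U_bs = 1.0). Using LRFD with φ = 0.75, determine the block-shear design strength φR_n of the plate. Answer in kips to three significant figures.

160 kips

Shear plane L_v = 1 + 2·3 = 7 in; A_gv = 7 × 0.75 = 5.25 in².
A_nv = (7 − 2.5·0.875) × 0.75 = 3.609 in².
A_nt = (1.625 − 0.5·0.875) × 0.75 = 0.8906 in².
0.6 F_u A_nv = 151.6 kips; 0.6 F_y A_gv = 157.5 kips → shear rupture governs the shear term.
R_n = 151.6 + 1.0 × 70 × 0.8906 = 213.9 kips.
Design strength φR_n = 0.75 × 213.9 = 160 kips.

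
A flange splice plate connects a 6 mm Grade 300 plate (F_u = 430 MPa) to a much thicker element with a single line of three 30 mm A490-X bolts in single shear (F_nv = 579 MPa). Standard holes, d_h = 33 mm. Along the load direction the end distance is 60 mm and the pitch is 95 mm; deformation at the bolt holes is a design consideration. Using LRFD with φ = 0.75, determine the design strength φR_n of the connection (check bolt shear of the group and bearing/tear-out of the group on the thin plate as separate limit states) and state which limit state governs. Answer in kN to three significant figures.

Bolt shear: A_b = π·30²/4 = 706.9 mm²; R_n = 579 × 706.9 × 3 × 1 / 1000 = 1228 kN → 0.75 × 1228 = 921 kN.
Bearing (1.2 l_c t F_u ≤ 2.4 d t F_u): upper limit = 2.4·30·6·430 / 1000 = 185.8 kN.
  Edge l_c = 60 − 33/2 = 43.5 → r_n = 134.7 kN; interior l_c = 95 − 33 = 62 → r_n = 185.8 kN.
  R_n,bearing = 1·134.7 + 2·185.8 = 506.2 kN → 0.75 × 506.2 = 380 kN.
Bearing governs: 380 kN.

380 kN (bearing governs)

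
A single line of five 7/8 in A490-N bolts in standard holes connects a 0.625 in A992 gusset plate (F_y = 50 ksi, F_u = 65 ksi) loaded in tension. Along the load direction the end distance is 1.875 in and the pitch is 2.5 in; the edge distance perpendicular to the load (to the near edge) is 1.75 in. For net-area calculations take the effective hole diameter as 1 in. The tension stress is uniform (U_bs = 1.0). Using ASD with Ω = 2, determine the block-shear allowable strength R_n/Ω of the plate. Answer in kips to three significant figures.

115 kips

Shear plane L_v = 1.875 + 4·2.5 = 11.88 in; A_gv = 11.88 × 0.625 = 7.422 in².
A_nv = (11.88 − 4.5·1) × 0.625 = 4.609 in².
A_nt = (1.75 − 0.5·1) × 0.625 = 0.7812 in².
0.6 F_u A_nv = 179.8 kips; 0.6 F_y A_gv = 222.7 kips → shear rupture governs the shear term.
R_n = 179.8 + 1.0 × 65 × 0.7812 = 230.5 kips.
Allowable strength R_n/Ω = 230.5 / 2 = 115 kips.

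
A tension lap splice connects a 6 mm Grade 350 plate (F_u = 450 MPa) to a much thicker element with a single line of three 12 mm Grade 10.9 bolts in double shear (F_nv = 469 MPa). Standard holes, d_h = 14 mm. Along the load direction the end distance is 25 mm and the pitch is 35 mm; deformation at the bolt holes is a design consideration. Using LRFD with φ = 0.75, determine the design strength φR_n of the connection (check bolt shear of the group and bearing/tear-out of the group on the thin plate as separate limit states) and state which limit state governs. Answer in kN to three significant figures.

Bolt shear: A_b = π·12²/4 = 113.1 mm²; R_n = 469 × 113.1 × 3 × 2 / 1000 = 318.3 kN → 0.75 × 318.3 = 239 kN.
Bearing (1.2 l_c t F_u ≤ 2.4 d t F_u): upper limit = 2.4·12·6·450 / 1000 = 77.76 kN.
  Edge l_c = 25 − 14/2 = 18 → r_n = 58.32 kN; interior l_c = 35 − 14 = 21 → r_n = 68.04 kN.
  R_n,bearing = 1·58.32 + 2·68.04 = 194.4 kN → 0.75 × 194.4 = 146 kN.
Bearing governs: 146 kN.

146 kN (bearing governs)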